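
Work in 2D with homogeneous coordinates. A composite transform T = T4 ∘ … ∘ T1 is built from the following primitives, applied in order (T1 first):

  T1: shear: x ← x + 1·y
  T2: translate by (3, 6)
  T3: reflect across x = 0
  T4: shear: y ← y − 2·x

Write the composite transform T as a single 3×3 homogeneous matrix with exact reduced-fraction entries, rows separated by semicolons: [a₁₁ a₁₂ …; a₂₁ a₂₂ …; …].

T1 = [1 1 0; 0 1 0; 0 0 1]
T2·T1 = [1 1 3; 0 1 6; 0 0 1]
T3·…·T1 = [-1 -1 -3; 0 1 6; 0 0 1]
T4·…·T1 = [-1 -1 -3; 2 3 12; 0 0 1]

T = [-1 -1 -3; 2 3 12; 0 0 1]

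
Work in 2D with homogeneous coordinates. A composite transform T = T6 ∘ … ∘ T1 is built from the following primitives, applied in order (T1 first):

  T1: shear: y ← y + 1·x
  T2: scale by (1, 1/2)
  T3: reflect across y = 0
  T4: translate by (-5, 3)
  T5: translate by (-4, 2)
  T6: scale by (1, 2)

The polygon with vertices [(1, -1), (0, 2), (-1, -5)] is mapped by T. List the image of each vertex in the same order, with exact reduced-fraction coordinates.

image vertices: (-8, 10), (-9, 8), (-10, 16)

T1 shear: y ← y + 1·x: (1, -1) → (1, 0); (0, 2) → (0, 2); (-1, -5) → (-1, -6)
T2 scale by (1, 1/2): (1, 0) → (1, 0); (0, 2) → (0, 1); (-1, -6) → (-1, -3)
T3 reflect across y = 0: (1, 0) → (1, 0); (0, 1) → (0, -1); (-1, -3) → (-1, 3)
T4 translate by (-5, 3): (1, 0) → (-4, 3); (0, -1) → (-5, 2); (-1, 3) → (-6, 6)
T5 translate by (-4, 2): (-4, 3) → (-8, 5); (-5, 2) → (-9, 4); (-6, 6) → (-10, 8)
T6 scale by (1, 2): (-8, 5) → (-8, 10); (-9, 4) → (-9, 8); (-10, 8) → (-10, 16)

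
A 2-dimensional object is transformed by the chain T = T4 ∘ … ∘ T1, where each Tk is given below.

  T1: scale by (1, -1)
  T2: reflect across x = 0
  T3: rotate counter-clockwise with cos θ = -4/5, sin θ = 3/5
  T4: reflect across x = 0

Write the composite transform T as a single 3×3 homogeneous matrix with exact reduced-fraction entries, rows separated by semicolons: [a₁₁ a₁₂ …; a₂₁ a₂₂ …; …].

T = [-4/5 -3/5 0; -3/5 4/5 0; 0 0 1]

T1 = [1 0 0; 0 -1 0; 0 0 1]
T2·T1 = [-1 0 0; 0 -1 0; 0 0 1]
T3·…·T1 = [4/5 3/5 0; -3/5 4/5 0; 0 0 1]
T4·…·T1 = [-4/5 -3/5 0; -3/5 4/5 0; 0 0 1]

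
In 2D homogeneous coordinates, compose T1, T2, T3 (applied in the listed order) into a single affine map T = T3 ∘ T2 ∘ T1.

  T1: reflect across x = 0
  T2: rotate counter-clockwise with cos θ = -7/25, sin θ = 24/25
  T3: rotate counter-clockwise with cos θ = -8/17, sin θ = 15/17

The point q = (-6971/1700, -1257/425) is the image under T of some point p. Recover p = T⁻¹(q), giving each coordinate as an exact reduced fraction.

T1 = [-1 0 0; 0 1 0; 0 0 1]
T2·T1 = [7/25 -24/25 0; -24/25 -7/25 0; 0 0 1]
T3·…·T1 = [304/425 297/425 0; 297/425 -304/425 0; 0 0 1]
det M = -1; M⁻¹ = [304/425 297/425 0; 297/425 -304/425 0; 0 0 1]
M⁻¹ · (-6971/1700, -1257/425)ᵀ = (-5, -3/4)ᵀ

p = (-5, -3/4)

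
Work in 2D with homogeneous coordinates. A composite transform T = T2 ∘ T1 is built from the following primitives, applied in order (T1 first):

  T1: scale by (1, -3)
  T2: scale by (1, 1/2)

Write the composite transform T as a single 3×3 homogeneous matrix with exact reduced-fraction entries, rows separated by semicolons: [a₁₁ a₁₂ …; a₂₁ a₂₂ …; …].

T1 = [1 0 0; 0 -3 0; 0 0 1]
T2·T1 = [1 0 0; 0 -3/2 0; 0 0 1]

T = [1 0 0; 0 -3/2 0; 0 0 1]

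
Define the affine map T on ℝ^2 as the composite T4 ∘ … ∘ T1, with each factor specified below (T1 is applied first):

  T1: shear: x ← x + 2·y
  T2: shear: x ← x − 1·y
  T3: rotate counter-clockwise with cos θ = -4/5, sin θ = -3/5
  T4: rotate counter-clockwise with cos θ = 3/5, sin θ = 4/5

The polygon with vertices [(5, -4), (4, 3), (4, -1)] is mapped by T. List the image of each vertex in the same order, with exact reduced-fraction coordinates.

image vertices: (-4, -1), (3, -7), (-1, -3)

T1 shear: x ← x + 2·y: (5, -4) → (-3, -4); (4, 3) → (10, 3); (4, -1) → (2, -1)
T2 shear: x ← x − 1·y: (-3, -4) → (1, -4); (10, 3) → (7, 3); (2, -1) → (3, -1)
T3 rotate counter-clockwise with cos θ = -4/5, sin θ = -3/5: (1, -4) → (-16/5, 13/5); (7, 3) → (-19/5, -33/5); (3, -1) → (-3, -1)
T4 rotate counter-clockwise with cos θ = 3/5, sin θ = 4/5: (-16/5, 13/5) → (-4, -1); (-19/5, -33/5) → (3, -7); (-3, -1) → (-1, -3)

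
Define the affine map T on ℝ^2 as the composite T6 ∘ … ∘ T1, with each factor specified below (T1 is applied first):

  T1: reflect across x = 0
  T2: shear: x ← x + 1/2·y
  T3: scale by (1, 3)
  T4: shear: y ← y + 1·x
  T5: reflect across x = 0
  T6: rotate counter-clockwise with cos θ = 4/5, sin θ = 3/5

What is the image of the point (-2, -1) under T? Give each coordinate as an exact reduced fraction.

T(p) = (-3/10, -21/10)

T1 reflect across x = 0: (-2, -1) → (2, -1)
T2 shear: x ← x + 1/2·y: (2, -1) → (3/2, -1)
T3 scale by (1, 3): (3/2, -1) → (3/2, -3)
T4 shear: y ← y + 1·x: (3/2, -3) → (3/2, -3/2)
T5 reflect across x = 0: (3/2, -3/2) → (-3/2, -3/2)
T6 rotate counter-clockwise with cos θ = 4/5, sin θ = 3/5: (-3/2, -3/2) → (-3/10, -21/10)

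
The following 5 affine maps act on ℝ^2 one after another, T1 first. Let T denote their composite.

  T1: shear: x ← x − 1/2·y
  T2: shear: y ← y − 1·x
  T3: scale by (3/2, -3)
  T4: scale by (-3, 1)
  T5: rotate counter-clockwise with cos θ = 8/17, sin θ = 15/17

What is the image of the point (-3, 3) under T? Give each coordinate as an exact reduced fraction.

T(p) = (999/34, 495/68)

T1 shear: x ← x − 1/2·y: (-3, 3) → (-9/2, 3)
T2 shear: y ← y − 1·x: (-9/2, 3) → (-9/2, 15/2)
T3 scale by (3/2, -3): (-9/2, 15/2) → (-27/4, -45/2)
T4 scale by (-3, 1): (-27/4, -45/2) → (81/4, -45/2)
T5 rotate counter-clockwise with cos θ = 8/17, sin θ = 15/17: (81/4, -45/2) → (999/34, 495/68)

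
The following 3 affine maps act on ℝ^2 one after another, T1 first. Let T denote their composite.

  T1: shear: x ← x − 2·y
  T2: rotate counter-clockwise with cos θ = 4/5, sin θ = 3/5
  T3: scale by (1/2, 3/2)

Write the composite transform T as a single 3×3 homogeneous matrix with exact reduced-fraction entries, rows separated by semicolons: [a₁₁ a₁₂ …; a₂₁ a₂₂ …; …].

T = [2/5 -11/10 0; 9/10 -3/5 0; 0 0 1]

T1 = [1 -2 0; 0 1 0; 0 0 1]
T2·T1 = [4/5 -11/5 0; 3/5 -2/5 0; 0 0 1]
T3·…·T1 = [2/5 -11/10 0; 9/10 -3/5 0; 0 0 1]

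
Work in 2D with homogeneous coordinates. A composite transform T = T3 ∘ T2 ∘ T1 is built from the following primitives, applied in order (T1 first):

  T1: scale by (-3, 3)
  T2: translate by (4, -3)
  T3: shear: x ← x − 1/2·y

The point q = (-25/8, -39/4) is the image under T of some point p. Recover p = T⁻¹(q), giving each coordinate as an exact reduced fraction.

p = (4, -9/4)

T1 = [-3 0 0; 0 3 0; 0 0 1]
T2·T1 = [-3 0 4; 0 3 -3; 0 0 1]
T3·…·T1 = [-3 -3/2 11/2; 0 3 -3; 0 0 1]
det M = -9; M⁻¹ = [-1/3 -1/6 4/3; 0 1/3 1; 0 0 1]
M⁻¹ · (-25/8, -39/4)ᵀ = (4, -9/4)ᵀ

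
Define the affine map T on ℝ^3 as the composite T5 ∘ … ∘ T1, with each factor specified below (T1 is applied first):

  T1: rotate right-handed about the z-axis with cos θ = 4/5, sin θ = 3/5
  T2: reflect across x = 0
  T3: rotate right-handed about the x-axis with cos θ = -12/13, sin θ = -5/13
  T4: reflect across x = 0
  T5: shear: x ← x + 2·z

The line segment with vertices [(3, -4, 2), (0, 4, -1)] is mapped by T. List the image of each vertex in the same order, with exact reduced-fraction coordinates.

T1 rotate right-handed about the z-axis with cos θ = 4/5, sin θ = 3/5: (3, -4, 2) → (24/5, -7/5, 2); (0, 4, -1) → (-12/5, 16/5, -1)
T2 reflect across x = 0: (24/5, -7/5, 2) → (-24/5, -7/5, 2); (-12/5, 16/5, -1) → (12/5, 16/5, -1)
T3 rotate right-handed about the x-axis with cos θ = -12/13, sin θ = -5/13: (-24/5, -7/5, 2) → (-24/5, 134/65, -17/13); (12/5, 16/5, -1) → (12/5, -217/65, -4/13)
T4 reflect across x = 0: (-24/5, 134/65, -17/13) → (24/5, 134/65, -17/13); (12/5, -217/65, -4/13) → (-12/5, -217/65, -4/13)
T5 shear: x ← x + 2·z: (24/5, 134/65, -17/13) → (142/65, 134/65, -17/13); (-12/5, -217/65, -4/13) → (-196/65, -217/65, -4/13)

image vertices: (142/65, 134/65, -17/13), (-196/65, -217/65, -4/13)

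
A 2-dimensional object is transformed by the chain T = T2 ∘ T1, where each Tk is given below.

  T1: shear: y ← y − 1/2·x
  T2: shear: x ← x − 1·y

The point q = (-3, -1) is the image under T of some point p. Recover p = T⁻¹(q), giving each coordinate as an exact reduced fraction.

T1 = [1 0 0; -1/2 1 0; 0 0 1]
T2·T1 = [3/2 -1 0; -1/2 1 0; 0 0 1]
det M = 1; M⁻¹ = [1 1 0; 1/2 3/2 0; 0 0 1]
M⁻¹ · (-3, -1)ᵀ = (-4, -3)ᵀ

p = (-4, -3)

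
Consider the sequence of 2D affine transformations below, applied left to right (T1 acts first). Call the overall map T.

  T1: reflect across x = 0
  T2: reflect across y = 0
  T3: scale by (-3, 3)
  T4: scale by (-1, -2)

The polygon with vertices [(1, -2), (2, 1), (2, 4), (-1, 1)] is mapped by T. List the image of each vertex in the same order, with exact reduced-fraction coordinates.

T1 reflect across x = 0: (1, -2) → (-1, -2); (2, 1) → (-2, 1); (2, 4) → (-2, 4); (-1, 1) → (1, 1)
T2 reflect across y = 0: (-1, -2) → (-1, 2); (-2, 1) → (-2, -1); (-2, 4) → (-2, -4); (1, 1) → (1, -1)
T3 scale by (-3, 3): (-1, 2) → (3, 6); (-2, -1) → (6, -3); (-2, -4) → (6, -12); (1, -1) → (-3, -3)
T4 scale by (-1, -2): (3, 6) → (-3, -12); (6, -3) → (-6, 6); (6, -12) → (-6, 24); (-3, -3) → (3, 6)

image vertices: (-3, -12), (-6, 6), (-6, 24), (3, 6)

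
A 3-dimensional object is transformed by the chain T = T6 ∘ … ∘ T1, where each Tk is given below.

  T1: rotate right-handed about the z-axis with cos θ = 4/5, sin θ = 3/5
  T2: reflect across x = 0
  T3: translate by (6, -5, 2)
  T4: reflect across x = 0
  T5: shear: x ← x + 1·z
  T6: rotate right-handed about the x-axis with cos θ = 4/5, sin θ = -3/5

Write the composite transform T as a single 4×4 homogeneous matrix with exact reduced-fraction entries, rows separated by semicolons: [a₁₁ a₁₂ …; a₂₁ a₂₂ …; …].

T1 = [4/5 -3/5 0 0; 3/5 4/5 0 0; 0 0 1 0; 0 0 0 1]
T2·T1 = [-4/5 3/5 0 0; 3/5 4/5 0 0; 0 0 1 0; 0 0 0 1]
T3·…·T1 = [-4/5 3/5 0 6; 3/5 4/5 0 -5; 0 0 1 2; 0 0 0 1]
T4·…·T1 = [4/5 -3/5 0 -6; 3/5 4/5 0 -5; 0 0 1 2; 0 0 0 1]
T5·…·T1 = [4/5 -3/5 1 -4; 3/5 4/5 0 -5; 0 0 1 2; 0 0 0 1]
T6·…·T1 = [4/5 -3/5 1 -4; 12/25 16/25 3/5 -14/5; -9/25 -12/25 4/5 23/5; 0 0 0 1]

T = [4/5 -3/5 1 -4; 12/25 16/25 3/5 -14/5; -9/25 -12/25 4/5 23/5; 0 0 0 1]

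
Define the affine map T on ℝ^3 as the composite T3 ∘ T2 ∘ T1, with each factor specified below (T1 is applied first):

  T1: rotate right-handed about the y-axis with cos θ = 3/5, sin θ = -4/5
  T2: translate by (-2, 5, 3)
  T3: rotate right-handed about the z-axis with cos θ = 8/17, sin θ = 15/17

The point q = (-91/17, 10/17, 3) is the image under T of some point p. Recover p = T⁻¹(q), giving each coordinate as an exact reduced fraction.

p = (0, 0, 0)

T1 = [3/5 0 -4/5 0; 0 1 0 0; 4/5 0 3/5 0; 0 0 0 1]
T2·T1 = [3/5 0 -4/5 -2; 0 1 0 5; 4/5 0 3/5 3; 0 0 0 1]
T3·…·T1 = [24/85 -15/17 -32/85 -91/17; 9/17 8/17 -12/17 10/17; 4/5 0 3/5 3; 0 0 0 1]
det M = 1; M⁻¹ = [24/85 9/17 4/5 -6/5; -15/17 8/17 0 -5; -32/85 -12/17 3/5 -17/5; 0 0 0 1]
M⁻¹ · (-91/17, 10/17, 3)ᵀ = (0, 0, 0)ᵀ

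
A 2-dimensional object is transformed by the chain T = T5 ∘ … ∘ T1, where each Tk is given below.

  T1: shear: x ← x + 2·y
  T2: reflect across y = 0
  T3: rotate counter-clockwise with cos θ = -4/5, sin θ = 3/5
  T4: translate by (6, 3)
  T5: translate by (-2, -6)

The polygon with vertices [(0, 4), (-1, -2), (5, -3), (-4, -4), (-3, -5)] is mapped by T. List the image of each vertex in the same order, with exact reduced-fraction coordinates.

image vertices: (0, 5), (34/5, -38/5), (3, -6), (56/5, -67/5), (57/5, -74/5)

T1 shear: x ← x + 2·y: (0, 4) → (8, 4); (-1, -2) → (-5, -2); (5, -3) → (-1, -3); (-4, -4) → (-12, -4); (-3, -5) → (-13, -5)
T2 reflect across y = 0: (8, 4) → (8, -4); (-5, -2) → (-5, 2); (-1, -3) → (-1, 3); (-12, -4) → (-12, 4); (-13, -5) → (-13, 5)
T3 rotate counter-clockwise with cos θ = -4/5, sin θ = 3/5: (8, -4) → (-4, 8); (-5, 2) → (14/5, -23/5); (-1, 3) → (-1, -3); (-12, 4) → (36/5, -52/5); (-13, 5) → (37/5, -59/5)
T4 translate by (6, 3): (-4, 8) → (2, 11); (14/5, -23/5) → (44/5, -8/5); (-1, -3) → (5, 0); (36/5, -52/5) → (66/5, -37/5); (37/5, -59/5) → (67/5, -44/5)
T5 translate by (-2, -6): (2, 11) → (0, 5); (44/5, -8/5) → (34/5, -38/5); (5, 0) → (3, -6); (66/5, -37/5) → (56/5, -67/5); (67/5, -44/5) → (57/5, -74/5)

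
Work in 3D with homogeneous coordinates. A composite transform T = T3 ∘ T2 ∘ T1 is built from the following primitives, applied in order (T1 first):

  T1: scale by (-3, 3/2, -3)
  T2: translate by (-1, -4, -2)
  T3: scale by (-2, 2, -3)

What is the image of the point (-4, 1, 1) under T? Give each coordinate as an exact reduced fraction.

T(p) = (-22, -5, 15)

T1 scale by (-3, 3/2, -3): (-4, 1, 1) → (12, 3/2, -3)
T2 translate by (-1, -4, -2): (12, 3/2, -3) → (11, -5/2, -5)
T3 scale by (-2, 2, -3): (11, -5/2, -5) → (-22, -5, 15)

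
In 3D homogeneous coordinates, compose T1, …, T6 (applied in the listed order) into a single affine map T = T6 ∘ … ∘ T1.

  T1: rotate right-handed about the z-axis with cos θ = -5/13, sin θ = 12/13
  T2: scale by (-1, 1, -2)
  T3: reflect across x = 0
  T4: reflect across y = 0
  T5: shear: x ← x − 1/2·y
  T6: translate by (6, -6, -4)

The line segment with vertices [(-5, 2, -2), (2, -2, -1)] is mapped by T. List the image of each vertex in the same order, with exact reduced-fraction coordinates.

T1 rotate right-handed about the z-axis with cos θ = -5/13, sin θ = 12/13: (-5, 2, -2) → (1/13, -70/13, -2); (2, -2, -1) → (14/13, 34/13, -1)
T2 scale by (-1, 1, -2): (1/13, -70/13, -2) → (-1/13, -70/13, 4); (14/13, 34/13, -1) → (-14/13, 34/13, 2)
T3 reflect across x = 0: (-1/13, -70/13, 4) → (1/13, -70/13, 4); (-14/13, 34/13, 2) → (14/13, 34/13, 2)
T4 reflect across y = 0: (1/13, -70/13, 4) → (1/13, 70/13, 4); (14/13, 34/13, 2) → (14/13, -34/13, 2)
T5 shear: x ← x − 1/2·y: (1/13, 70/13, 4) → (-34/13, 70/13, 4); (14/13, -34/13, 2) → (31/13, -34/13, 2)
T6 translate by (6, -6, -4): (-34/13, 70/13, 4) → (44/13, -8/13, 0); (31/13, -34/13, 2) → (109/13, -112/13, -2)

image vertices: (44/13, -8/13, 0), (109/13, -112/13, -2)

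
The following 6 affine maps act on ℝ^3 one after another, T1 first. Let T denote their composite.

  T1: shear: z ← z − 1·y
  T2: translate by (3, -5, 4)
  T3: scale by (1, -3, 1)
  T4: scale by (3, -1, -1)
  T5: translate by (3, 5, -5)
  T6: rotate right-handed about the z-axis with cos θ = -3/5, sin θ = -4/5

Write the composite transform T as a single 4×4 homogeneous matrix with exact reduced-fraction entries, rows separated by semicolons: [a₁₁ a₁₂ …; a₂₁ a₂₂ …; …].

T = [-9/5 12/5 0 -76/5; -12/5 -9/5 0 -18/5; 0 1 -1 -9; 0 0 0 1]

T1 = [1 0 0 0; 0 1 0 0; 0 -1 1 0; 0 0 0 1]
T2·T1 = [1 0 0 3; 0 1 0 -5; 0 -1 1 4; 0 0 0 1]
T3·…·T1 = [1 0 0 3; 0 -3 0 15; 0 -1 1 4; 0 0 0 1]
T4·…·T1 = [3 0 0 9; 0 3 0 -15; 0 1 -1 -4; 0 0 0 1]
T5·…·T1 = [3 0 0 12; 0 3 0 -10; 0 1 -1 -9; 0 0 0 1]
T6·…·T1 = [-9/5 12/5 0 -76/5; -12/5 -9/5 0 -18/5; 0 1 -1 -9; 0 0 0 1]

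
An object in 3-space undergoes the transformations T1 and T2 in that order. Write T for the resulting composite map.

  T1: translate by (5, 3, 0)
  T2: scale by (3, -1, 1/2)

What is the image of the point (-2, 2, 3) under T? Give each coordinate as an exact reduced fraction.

T1 translate by (5, 3, 0): (-2, 2, 3) → (3, 5, 3)
T2 scale by (3, -1, 1/2): (3, 5, 3) → (9, -5, 3/2)

T(p) = (9, -5, 3/2)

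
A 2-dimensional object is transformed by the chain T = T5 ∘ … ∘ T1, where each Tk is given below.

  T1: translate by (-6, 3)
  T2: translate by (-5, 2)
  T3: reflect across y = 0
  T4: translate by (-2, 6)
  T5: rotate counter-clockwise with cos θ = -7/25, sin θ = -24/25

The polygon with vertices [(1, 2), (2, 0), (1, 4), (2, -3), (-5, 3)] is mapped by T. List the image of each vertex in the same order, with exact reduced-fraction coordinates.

image vertices: (12/5, 59/5), (101/25, 257/25), (12/25, 309/25), (173/25, 236/25), (78/25, 446/25)

T1 translate by (-6, 3): (1, 2) → (-5, 5); (2, 0) → (-4, 3); (1, 4) → (-5, 7); (2, -3) → (-4, 0); (-5, 3) → (-11, 6)
T2 translate by (-5, 2): (-5, 5) → (-10, 7); (-4, 3) → (-9, 5); (-5, 7) → (-10, 9); (-4, 0) → (-9, 2); (-11, 6) → (-16, 8)
T3 reflect across y = 0: (-10, 7) → (-10, -7); (-9, 5) → (-9, -5); (-10, 9) → (-10, -9); (-9, 2) → (-9, -2); (-16, 8) → (-16, -8)
T4 translate by (-2, 6): (-10, -7) → (-12, -1); (-9, -5) → (-11, 1); (-10, -9) → (-12, -3); (-9, -2) → (-11, 4); (-16, -8) → (-18, -2)
T5 rotate counter-clockwise with cos θ = -7/25, sin θ = -24/25: (-12, -1) → (12/5, 59/5); (-11, 1) → (101/25, 257/25); (-12, -3) → (12/25, 309/25); (-11, 4) → (173/25, 236/25); (-18, -2) → (78/25, 446/25)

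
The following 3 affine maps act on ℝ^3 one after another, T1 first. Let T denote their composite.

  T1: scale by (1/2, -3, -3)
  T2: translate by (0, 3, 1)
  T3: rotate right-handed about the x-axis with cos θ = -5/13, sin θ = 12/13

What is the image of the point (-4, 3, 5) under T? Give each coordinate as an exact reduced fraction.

T1 scale by (1/2, -3, -3): (-4, 3, 5) → (-2, -9, -15)
T2 translate by (0, 3, 1): (-2, -9, -15) → (-2, -6, -14)
T3 rotate right-handed about the x-axis with cos θ = -5/13, sin θ = 12/13: (-2, -6, -14) → (-2, 198/13, -2/13)

T(p) = (-2, 198/13, -2/13)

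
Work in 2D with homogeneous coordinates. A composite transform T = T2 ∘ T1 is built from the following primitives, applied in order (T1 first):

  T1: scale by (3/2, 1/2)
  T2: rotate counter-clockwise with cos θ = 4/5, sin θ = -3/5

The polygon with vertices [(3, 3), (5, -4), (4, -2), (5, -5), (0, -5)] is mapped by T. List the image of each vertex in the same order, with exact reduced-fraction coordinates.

T1 scale by (3/2, 1/2): (3, 3) → (9/2, 3/2); (5, -4) → (15/2, -2); (4, -2) → (6, -1); (5, -5) → (15/2, -5/2); (0, -5) → (0, -5/2)
T2 rotate counter-clockwise with cos θ = 4/5, sin θ = -3/5: (9/2, 3/2) → (9/2, -3/2); (15/2, -2) → (24/5, -61/10); (6, -1) → (21/5, -22/5); (15/2, -5/2) → (9/2, -13/2); (0, -5/2) → (-3/2, -2)

image vertices: (9/2, -3/2), (24/5, -61/10), (21/5, -22/5), (9/2, -13/2), (-3/2, -2)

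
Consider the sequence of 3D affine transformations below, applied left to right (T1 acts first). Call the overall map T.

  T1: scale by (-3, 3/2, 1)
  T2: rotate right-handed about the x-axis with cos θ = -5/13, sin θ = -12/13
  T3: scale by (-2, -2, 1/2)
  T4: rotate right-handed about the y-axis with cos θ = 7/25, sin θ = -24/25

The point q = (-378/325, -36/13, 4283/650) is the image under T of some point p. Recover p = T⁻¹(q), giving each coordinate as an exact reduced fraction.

p = (1, -4, -1)

T1 = [-3 0 0 0; 0 3/2 0 0; 0 0 1 0; 0 0 0 1]
T2·T1 = [-3 0 0 0; 0 -15/26 12/13 0; 0 -18/13 -5/13 0; 0 0 0 1]
T3·…·T1 = [6 0 0 0; 0 15/13 -24/13 0; 0 -9/13 -5/26 0; 0 0 0 1]
T4·…·T1 = [42/25 216/325 12/65 0; 0 15/13 -24/13 0; 144/25 -63/325 -7/130 0; 0 0 0 1]
det M = -9; M⁻¹ = [7/150 0 4/25 0; 384/325 5/39 -112/325 0; 48/65 -6/13 -14/65 0; 0 0 0 1]
M⁻¹ · (-378/325, -36/13, 4283/650)ᵀ = (1, -4, -1)ᵀ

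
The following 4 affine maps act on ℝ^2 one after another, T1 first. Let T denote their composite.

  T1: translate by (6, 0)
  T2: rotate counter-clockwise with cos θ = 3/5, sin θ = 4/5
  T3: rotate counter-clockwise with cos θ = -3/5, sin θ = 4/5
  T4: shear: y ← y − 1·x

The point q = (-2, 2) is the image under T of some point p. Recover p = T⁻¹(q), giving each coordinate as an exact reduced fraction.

T1 = [1 0 6; 0 1 0; 0 0 1]
T2·T1 = [3/5 -4/5 18/5; 4/5 3/5 24/5; 0 0 1]
T3·…·T1 = [-1 0 -6; 0 -1 0; 0 0 1]
T4·…·T1 = [-1 0 -6; 1 -1 6; 0 0 1]
det M = 1; M⁻¹ = [-1 0 -6; -1 -1 0; 0 0 1]
M⁻¹ · (-2, 2)ᵀ = (-4, 0)ᵀ

p = (-4, 0)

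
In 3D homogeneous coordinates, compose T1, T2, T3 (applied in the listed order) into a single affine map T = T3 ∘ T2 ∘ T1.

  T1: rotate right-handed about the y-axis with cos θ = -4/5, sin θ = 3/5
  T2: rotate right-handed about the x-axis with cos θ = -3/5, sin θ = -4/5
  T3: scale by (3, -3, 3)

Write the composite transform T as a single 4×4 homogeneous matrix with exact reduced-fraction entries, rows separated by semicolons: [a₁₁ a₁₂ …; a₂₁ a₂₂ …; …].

T = [-12/5 0 9/5 0; 36/25 9/5 48/25 0; 27/25 -12/5 36/25 0; 0 0 0 1]

T1 = [-4/5 0 3/5 0; 0 1 0 0; -3/5 0 -4/5 0; 0 0 0 1]
T2·T1 = [-4/5 0 3/5 0; -12/25 -3/5 -16/25 0; 9/25 -4/5 12/25 0; 0 0 0 1]
T3·…·T1 = [-12/5 0 9/5 0; 36/25 9/5 48/25 0; 27/25 -12/5 36/25 0; 0 0 0 1]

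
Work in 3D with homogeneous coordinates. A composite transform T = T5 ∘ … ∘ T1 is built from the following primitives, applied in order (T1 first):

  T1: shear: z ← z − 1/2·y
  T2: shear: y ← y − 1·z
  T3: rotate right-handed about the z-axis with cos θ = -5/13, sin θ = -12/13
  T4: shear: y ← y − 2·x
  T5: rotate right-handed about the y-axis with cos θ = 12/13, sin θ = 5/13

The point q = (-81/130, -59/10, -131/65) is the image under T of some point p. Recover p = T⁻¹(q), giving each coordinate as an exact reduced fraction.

T1 = [1 0 0 0; 0 1 0 0; 0 -1/2 1 0; 0 0 0 1]
T2·T1 = [1 0 0 0; 0 3/2 -1 0; 0 -1/2 1 0; 0 0 0 1]
T3·…·T1 = [-5/13 18/13 -12/13 0; -12/13 -15/26 5/13 0; 0 -1/2 1 0; 0 0 0 1]
T4·…·T1 = [-5/13 18/13 -12/13 0; -2/13 -87/26 29/13 0; 0 -1/2 1 0; 0 0 0 1]
T5·…·T1 = [-60/169 367/338 -79/169 0; -2/13 -87/26 29/13 0; 25/169 -168/169 216/169 0; 0 0 0 1]
det M = 1; M⁻¹ = [-348/169 -12/13 145/169 0; 89/169 -5/13 146/169 0; 219/338 -5/26 229/169 0; 0 0 0 1]
M⁻¹ · (-81/130, -59/10, -131/65)ᵀ = (5, 1/5, -2)ᵀ

p = (5, 1/5, -2)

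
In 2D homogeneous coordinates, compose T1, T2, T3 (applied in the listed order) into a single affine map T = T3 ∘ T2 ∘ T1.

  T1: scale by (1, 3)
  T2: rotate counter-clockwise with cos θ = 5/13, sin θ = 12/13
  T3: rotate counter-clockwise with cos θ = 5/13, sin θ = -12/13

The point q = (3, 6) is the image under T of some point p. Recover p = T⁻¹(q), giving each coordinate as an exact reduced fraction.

p = (3, 2)

T1 = [1 0 0; 0 3 0; 0 0 1]
T2·T1 = [5/13 -36/13 0; 12/13 15/13 0; 0 0 1]
T3·…·T1 = [1 0 0; 0 3 0; 0 0 1]
det M = 3; M⁻¹ = [1 0 0; 0 1/3 0; 0 0 1]
M⁻¹ · (3, 6)ᵀ = (3, 2)ᵀ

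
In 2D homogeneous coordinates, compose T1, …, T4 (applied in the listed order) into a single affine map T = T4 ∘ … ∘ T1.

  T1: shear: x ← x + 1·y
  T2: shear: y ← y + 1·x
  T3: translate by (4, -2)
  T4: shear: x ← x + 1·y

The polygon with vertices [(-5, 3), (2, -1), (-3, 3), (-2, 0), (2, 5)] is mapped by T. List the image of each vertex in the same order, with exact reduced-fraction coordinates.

image vertices: (1, -1), (3, -2), (5, 1), (-2, -4), (21, 10)

T1 shear: x ← x + 1·y: (-5, 3) → (-2, 3); (2, -1) → (1, -1); (-3, 3) → (0, 3); (-2, 0) → (-2, 0); (2, 5) → (7, 5)
T2 shear: y ← y + 1·x: (-2, 3) → (-2, 1); (1, -1) → (1, 0); (0, 3) → (0, 3); (-2, 0) → (-2, -2); (7, 5) → (7, 12)
T3 translate by (4, -2): (-2, 1) → (2, -1); (1, 0) → (5, -2); (0, 3) → (4, 1); (-2, -2) → (2, -4); (7, 12) → (11, 10)
T4 shear: x ← x + 1·y: (2, -1) → (1, -1); (5, -2) → (3, -2); (4, 1) → (5, 1); (2, -4) → (-2, -4); (11, 10) → (21, 10)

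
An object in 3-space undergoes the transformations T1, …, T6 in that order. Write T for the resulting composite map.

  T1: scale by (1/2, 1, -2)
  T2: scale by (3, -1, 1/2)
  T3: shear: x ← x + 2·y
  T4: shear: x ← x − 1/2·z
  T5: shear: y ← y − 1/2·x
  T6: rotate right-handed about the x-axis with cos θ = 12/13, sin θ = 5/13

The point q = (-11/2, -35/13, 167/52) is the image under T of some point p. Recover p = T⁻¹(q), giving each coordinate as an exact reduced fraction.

p = (3, 4, -4)

T1 = [1/2 0 0 0; 0 1 0 0; 0 0 -2 0; 0 0 0 1]
T2·T1 = [3/2 0 0 0; 0 -1 0 0; 0 0 -1 0; 0 0 0 1]
T3·…·T1 = [3/2 -2 0 0; 0 -1 0 0; 0 0 -1 0; 0 0 0 1]
T4·…·T1 = [3/2 -2 1/2 0; 0 -1 0 0; 0 0 -1 0; 0 0 0 1]
T5·…·T1 = [3/2 -2 1/2 0; -3/4 0 -1/4 0; 0 0 -1 0; 0 0 0 1]
T6·…·T1 = [3/2 -2 1/2 0; -9/13 0 2/13 0; -15/52 0 -53/52 0; 0 0 0 1]
det M = 3/2; M⁻¹ = [0 -53/39 -8/39 0; -1/2 -12/13 -5/13 0; 0 5/13 -12/13 0; 0 0 0 1]
M⁻¹ · (-11/2, -35/13, 167/52)ᵀ = (3, 4, -4)ᵀ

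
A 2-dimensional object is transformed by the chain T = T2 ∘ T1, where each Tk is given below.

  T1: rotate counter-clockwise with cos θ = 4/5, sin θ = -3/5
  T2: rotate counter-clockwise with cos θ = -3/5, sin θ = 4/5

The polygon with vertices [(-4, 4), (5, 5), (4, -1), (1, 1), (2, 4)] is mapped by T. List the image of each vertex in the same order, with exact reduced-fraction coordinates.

T1 rotate counter-clockwise with cos θ = 4/5, sin θ = -3/5: (-4, 4) → (-4/5, 28/5); (5, 5) → (7, 1); (4, -1) → (13/5, -16/5); (1, 1) → (7/5, 1/5); (2, 4) → (4, 2)
T2 rotate counter-clockwise with cos θ = -3/5, sin θ = 4/5: (-4/5, 28/5) → (-4, -4); (7, 1) → (-5, 5); (13/5, -16/5) → (1, 4); (7/5, 1/5) → (-1, 1); (4, 2) → (-4, 2)

image vertices: (-4, -4), (-5, 5), (1, 4), (-1, 1), (-4, 2)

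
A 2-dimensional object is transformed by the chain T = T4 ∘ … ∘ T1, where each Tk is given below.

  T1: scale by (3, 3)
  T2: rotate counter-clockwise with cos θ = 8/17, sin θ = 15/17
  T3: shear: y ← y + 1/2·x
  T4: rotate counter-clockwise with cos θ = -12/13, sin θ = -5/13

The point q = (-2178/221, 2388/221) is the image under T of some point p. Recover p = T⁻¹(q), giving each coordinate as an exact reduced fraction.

p = (-4, -4)

T1 = [3 0 0; 0 3 0; 0 0 1]
T2·T1 = [24/17 -45/17 0; 45/17 24/17 0; 0 0 1]
T3·…·T1 = [24/17 -45/17 0; 57/17 3/34 0; 0 0 1]
T4·…·T1 = [-3/221 1095/442 0; -804/221 207/221 0; 0 0 1]
det M = 9; M⁻¹ = [23/221 -365/1326 0; 268/663 -1/663 0; 0 0 1]
M⁻¹ · (-2178/221, 2388/221)ᵀ = (-4, -4)ᵀ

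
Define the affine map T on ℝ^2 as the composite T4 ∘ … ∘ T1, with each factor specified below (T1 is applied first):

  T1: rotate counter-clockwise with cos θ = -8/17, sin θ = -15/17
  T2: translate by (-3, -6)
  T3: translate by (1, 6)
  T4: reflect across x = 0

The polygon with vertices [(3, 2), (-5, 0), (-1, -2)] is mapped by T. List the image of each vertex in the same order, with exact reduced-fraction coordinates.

T1 rotate counter-clockwise with cos θ = -8/17, sin θ = -15/17: (3, 2) → (6/17, -61/17); (-5, 0) → (40/17, 75/17); (-1, -2) → (-22/17, 31/17)
T2 translate by (-3, -6): (6/17, -61/17) → (-45/17, -163/17); (40/17, 75/17) → (-11/17, -27/17); (-22/17, 31/17) → (-73/17, -71/17)
T3 translate by (1, 6): (-45/17, -163/17) → (-28/17, -61/17); (-11/17, -27/17) → (6/17, 75/17); (-73/17, -71/17) → (-56/17, 31/17)
T4 reflect across x = 0: (-28/17, -61/17) → (28/17, -61/17); (6/17, 75/17) → (-6/17, 75/17); (-56/17, 31/17) → (56/17, 31/17)

image vertices: (28/17, -61/17), (-6/17, 75/17), (56/17, 31/17)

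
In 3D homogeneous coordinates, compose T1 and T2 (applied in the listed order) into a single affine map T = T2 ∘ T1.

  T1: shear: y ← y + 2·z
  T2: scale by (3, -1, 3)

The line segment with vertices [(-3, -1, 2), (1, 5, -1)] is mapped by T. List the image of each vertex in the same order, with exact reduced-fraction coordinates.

T1 shear: y ← y + 2·z: (-3, -1, 2) → (-3, 3, 2); (1, 5, -1) → (1, 3, -1)
T2 scale by (3, -1, 3): (-3, 3, 2) → (-9, -3, 6); (1, 3, -1) → (3, -3, -3)

image vertices: (-9, -3, 6), (3, -3, -3)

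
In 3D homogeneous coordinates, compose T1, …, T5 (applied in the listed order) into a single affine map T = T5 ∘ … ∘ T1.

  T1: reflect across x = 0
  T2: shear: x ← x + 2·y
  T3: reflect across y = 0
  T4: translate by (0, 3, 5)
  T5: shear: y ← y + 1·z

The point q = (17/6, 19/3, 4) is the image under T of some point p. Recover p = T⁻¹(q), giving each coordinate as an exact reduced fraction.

p = (-3/2, 2/3, -1)

T1 = [-1 0 0 0; 0 1 0 0; 0 0 1 0; 0 0 0 1]
T2·T1 = [-1 2 0 0; 0 1 0 0; 0 0 1 0; 0 0 0 1]
T3·…·T1 = [-1 2 0 0; 0 -1 0 0; 0 0 1 0; 0 0 0 1]
T4·…·T1 = [-1 2 0 0; 0 -1 0 3; 0 0 1 5; 0 0 0 1]
T5·…·T1 = [-1 2 0 0; 0 -1 1 8; 0 0 1 5; 0 0 0 1]
det M = 1; M⁻¹ = [-1 -2 2 6; 0 -1 1 3; 0 0 1 -5; 0 0 0 1]
M⁻¹ · (17/6, 19/3, 4)ᵀ = (-3/2, 2/3, -1)ᵀ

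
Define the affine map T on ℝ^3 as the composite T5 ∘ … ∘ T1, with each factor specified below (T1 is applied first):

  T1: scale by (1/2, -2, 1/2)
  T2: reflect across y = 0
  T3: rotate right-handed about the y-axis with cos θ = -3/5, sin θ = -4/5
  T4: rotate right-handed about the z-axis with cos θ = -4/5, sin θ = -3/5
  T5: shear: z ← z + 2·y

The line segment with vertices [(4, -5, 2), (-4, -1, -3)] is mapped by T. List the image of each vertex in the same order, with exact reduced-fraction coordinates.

T1 scale by (1/2, -2, 1/2): (4, -5, 2) → (2, 10, 1); (-4, -1, -3) → (-2, 2, -3/2)
T2 reflect across y = 0: (2, 10, 1) → (2, -10, 1); (-2, 2, -3/2) → (-2, -2, -3/2)
T3 rotate right-handed about the y-axis with cos θ = -3/5, sin θ = -4/5: (2, -10, 1) → (-2, -10, 1); (-2, -2, -3/2) → (12/5, -2, -7/10)
T4 rotate right-handed about the z-axis with cos θ = -4/5, sin θ = -3/5: (-2, -10, 1) → (-22/5, 46/5, 1); (12/5, -2, -7/10) → (-78/25, 4/25, -7/10)
T5 shear: z ← z + 2·y: (-22/5, 46/5, 1) → (-22/5, 46/5, 97/5); (-78/25, 4/25, -7/10) → (-78/25, 4/25, -19/50)

image vertices: (-22/5, 46/5, 97/5), (-78/25, 4/25, -19/50)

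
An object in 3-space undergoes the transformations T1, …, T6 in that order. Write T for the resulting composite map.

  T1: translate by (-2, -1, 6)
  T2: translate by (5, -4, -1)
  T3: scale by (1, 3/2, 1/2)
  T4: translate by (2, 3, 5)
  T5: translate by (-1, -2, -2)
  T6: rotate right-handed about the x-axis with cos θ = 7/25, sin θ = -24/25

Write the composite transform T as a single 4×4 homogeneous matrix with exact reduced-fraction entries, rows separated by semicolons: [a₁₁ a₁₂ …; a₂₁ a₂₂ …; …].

T = [1 0 0 4; 0 21/50 12/25 173/50; 0 -36/25 7/50 389/50; 0 0 0 1]

T1 = [1 0 0 -2; 0 1 0 -1; 0 0 1 6; 0 0 0 1]
T2·T1 = [1 0 0 3; 0 1 0 -5; 0 0 1 5; 0 0 0 1]
T3·…·T1 = [1 0 0 3; 0 3/2 0 -15/2; 0 0 1/2 5/2; 0 0 0 1]
T4·…·T1 = [1 0 0 5; 0 3/2 0 -9/2; 0 0 1/2 15/2; 0 0 0 1]
T5·…·T1 = [1 0 0 4; 0 3/2 0 -13/2; 0 0 1/2 11/2; 0 0 0 1]
T6·…·T1 = [1 0 0 4; 0 21/50 12/25 173/50; 0 -36/25 7/50 389/50; 0 0 0 1]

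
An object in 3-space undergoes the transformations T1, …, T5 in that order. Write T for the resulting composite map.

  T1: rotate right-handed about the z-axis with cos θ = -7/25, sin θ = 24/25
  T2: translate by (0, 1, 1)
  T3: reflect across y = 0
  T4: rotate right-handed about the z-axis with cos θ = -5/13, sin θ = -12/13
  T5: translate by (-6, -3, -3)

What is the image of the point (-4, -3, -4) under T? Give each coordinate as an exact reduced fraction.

T(p) = (-74/13, -97/13, -6)

T1 rotate right-handed about the z-axis with cos θ = -7/25, sin θ = 24/25: (-4, -3, -4) → (4, -3, -4)
T2 translate by (0, 1, 1): (4, -3, -4) → (4, -2, -3)
T3 reflect across y = 0: (4, -2, -3) → (4, 2, -3)
T4 rotate right-handed about the z-axis with cos θ = -5/13, sin θ = -12/13: (4, 2, -3) → (4/13, -58/13, -3)
T5 translate by (-6, -3, -3): (4/13, -58/13, -3) → (-74/13, -97/13, -6)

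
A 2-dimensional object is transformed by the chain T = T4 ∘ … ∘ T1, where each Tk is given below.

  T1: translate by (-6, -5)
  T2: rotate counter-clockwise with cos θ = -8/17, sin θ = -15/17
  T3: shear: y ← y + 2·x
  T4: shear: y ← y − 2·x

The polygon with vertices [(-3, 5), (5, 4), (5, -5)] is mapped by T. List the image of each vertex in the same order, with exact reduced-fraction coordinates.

T1 translate by (-6, -5): (-3, 5) → (-9, 0); (5, 4) → (-1, -1); (5, -5) → (-1, -10)
T2 rotate counter-clockwise with cos θ = -8/17, sin θ = -15/17: (-9, 0) → (72/17, 135/17); (-1, -1) → (-7/17, 23/17); (-1, -10) → (-142/17, 95/17)
T3 shear: y ← y + 2·x: (72/17, 135/17) → (72/17, 279/17); (-7/17, 23/17) → (-7/17, 9/17); (-142/17, 95/17) → (-142/17, -189/17)
T4 shear: y ← y − 2·x: (72/17, 279/17) → (72/17, 135/17); (-7/17, 9/17) → (-7/17, 23/17); (-142/17, -189/17) → (-142/17, 95/17)

image vertices: (72/17, 135/17), (-7/17, 23/17), (-142/17, 95/17)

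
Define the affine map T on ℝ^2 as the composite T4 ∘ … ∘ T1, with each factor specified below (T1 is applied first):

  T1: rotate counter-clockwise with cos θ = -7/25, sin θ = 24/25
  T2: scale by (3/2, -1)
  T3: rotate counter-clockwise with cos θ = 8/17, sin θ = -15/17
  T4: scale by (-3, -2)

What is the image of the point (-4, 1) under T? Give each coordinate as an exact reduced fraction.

T1 rotate counter-clockwise with cos θ = -7/25, sin θ = 24/25: (-4, 1) → (4/25, -103/25)
T2 scale by (3/2, -1): (4/25, -103/25) → (6/25, 103/25)
T3 rotate counter-clockwise with cos θ = 8/17, sin θ = -15/17: (6/25, 103/25) → (1593/425, 734/425)
T4 scale by (-3, -2): (1593/425, 734/425) → (-4779/425, -1468/425)

T(p) = (-4779/425, -1468/425)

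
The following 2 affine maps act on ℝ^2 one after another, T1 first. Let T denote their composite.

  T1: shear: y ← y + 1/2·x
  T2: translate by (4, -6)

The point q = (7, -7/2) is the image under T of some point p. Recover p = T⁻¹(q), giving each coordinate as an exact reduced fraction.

T1 = [1 0 0; 1/2 1 0; 0 0 1]
T2·T1 = [1 0 4; 1/2 1 -6; 0 0 1]
det M = 1; M⁻¹ = [1 0 -4; -1/2 1 8; 0 0 1]
M⁻¹ · (7, -7/2)ᵀ = (3, 1)ᵀ

p = (3, 1)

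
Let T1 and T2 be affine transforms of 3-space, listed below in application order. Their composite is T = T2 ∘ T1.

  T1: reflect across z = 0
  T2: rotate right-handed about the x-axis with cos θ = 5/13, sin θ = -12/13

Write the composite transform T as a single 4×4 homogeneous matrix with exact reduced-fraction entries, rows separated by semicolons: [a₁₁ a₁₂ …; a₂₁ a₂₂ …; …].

T = [1 0 0 0; 0 5/13 -12/13 0; 0 -12/13 -5/13 0; 0 0 0 1]

T1 = [1 0 0 0; 0 1 0 0; 0 0 -1 0; 0 0 0 1]
T2·T1 = [1 0 0 0; 0 5/13 -12/13 0; 0 -12/13 -5/13 0; 0 0 0 1]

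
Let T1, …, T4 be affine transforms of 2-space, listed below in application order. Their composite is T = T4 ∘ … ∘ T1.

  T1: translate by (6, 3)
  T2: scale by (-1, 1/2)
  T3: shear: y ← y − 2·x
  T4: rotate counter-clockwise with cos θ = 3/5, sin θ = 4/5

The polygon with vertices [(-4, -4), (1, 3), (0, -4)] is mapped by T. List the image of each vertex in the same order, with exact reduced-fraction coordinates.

image vertices: (-4, 1/2), (-89/5, 23/5), (-64/5, 21/10)

T1 translate by (6, 3): (-4, -4) → (2, -1); (1, 3) → (7, 6); (0, -4) → (6, -1)
T2 scale by (-1, 1/2): (2, -1) → (-2, -1/2); (7, 6) → (-7, 3); (6, -1) → (-6, -1/2)
T3 shear: y ← y − 2·x: (-2, -1/2) → (-2, 7/2); (-7, 3) → (-7, 17); (-6, -1/2) → (-6, 23/2)
T4 rotate counter-clockwise with cos θ = 3/5, sin θ = 4/5: (-2, 7/2) → (-4, 1/2); (-7, 17) → (-89/5, 23/5); (-6, 23/2) → (-64/5, 21/10)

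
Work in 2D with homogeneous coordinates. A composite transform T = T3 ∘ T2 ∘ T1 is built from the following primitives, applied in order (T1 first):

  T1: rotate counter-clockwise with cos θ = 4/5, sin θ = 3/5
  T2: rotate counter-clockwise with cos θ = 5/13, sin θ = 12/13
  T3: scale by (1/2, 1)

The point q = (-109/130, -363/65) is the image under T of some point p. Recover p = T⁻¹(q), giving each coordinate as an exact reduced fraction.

p = (-5, 3)

T1 = [4/5 -3/5 0; 3/5 4/5 0; 0 0 1]
T2·T1 = [-16/65 -63/65 0; 63/65 -16/65 0; 0 0 1]
T3·…·T1 = [-8/65 -63/130 0; 63/65 -16/65 0; 0 0 1]
det M = 1/2; M⁻¹ = [-32/65 63/65 0; -126/65 -16/65 0; 0 0 1]
M⁻¹ · (-109/130, -363/65)ᵀ = (-5, 3)ᵀ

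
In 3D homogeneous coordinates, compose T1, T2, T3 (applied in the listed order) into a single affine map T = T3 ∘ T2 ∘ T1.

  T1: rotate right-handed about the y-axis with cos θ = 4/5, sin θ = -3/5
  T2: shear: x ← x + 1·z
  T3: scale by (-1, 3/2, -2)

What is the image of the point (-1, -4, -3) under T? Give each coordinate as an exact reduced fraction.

T1 rotate right-handed about the y-axis with cos θ = 4/5, sin θ = -3/5: (-1, -4, -3) → (1, -4, -3)
T2 shear: x ← x + 1·z: (1, -4, -3) → (-2, -4, -3)
T3 scale by (-1, 3/2, -2): (-2, -4, -3) → (2, -6, 6)

T(p) = (2, -6, 6)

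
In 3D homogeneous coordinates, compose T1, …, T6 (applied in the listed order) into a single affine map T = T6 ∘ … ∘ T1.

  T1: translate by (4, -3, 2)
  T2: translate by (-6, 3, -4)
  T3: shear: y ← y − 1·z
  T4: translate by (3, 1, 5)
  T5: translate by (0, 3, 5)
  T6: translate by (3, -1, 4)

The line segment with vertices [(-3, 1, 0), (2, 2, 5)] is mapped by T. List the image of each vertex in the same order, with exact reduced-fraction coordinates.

image vertices: (1, 6, 12), (6, 2, 17)

T1 translate by (4, -3, 2): (-3, 1, 0) → (1, -2, 2); (2, 2, 5) → (6, -1, 7)
T2 translate by (-6, 3, -4): (1, -2, 2) → (-5, 1, -2); (6, -1, 7) → (0, 2, 3)
T3 shear: y ← y − 1·z: (-5, 1, -2) → (-5, 3, -2); (0, 2, 3) → (0, -1, 3)
T4 translate by (3, 1, 5): (-5, 3, -2) → (-2, 4, 3); (0, -1, 3) → (3, 0, 8)
T5 translate by (0, 3, 5): (-2, 4, 3) → (-2, 7, 8); (3, 0, 8) → (3, 3, 13)
T6 translate by (3, -1, 4): (-2, 7, 8) → (1, 6, 12); (3, 3, 13) → (6, 2, 17)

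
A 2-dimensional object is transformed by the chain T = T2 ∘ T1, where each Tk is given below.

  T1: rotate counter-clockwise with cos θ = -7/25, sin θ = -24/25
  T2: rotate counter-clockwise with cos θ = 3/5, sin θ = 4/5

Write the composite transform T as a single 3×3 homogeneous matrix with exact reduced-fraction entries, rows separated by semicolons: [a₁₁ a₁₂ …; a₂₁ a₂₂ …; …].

T1 = [-7/25 24/25 0; -24/25 -7/25 0; 0 0 1]
T2·T1 = [3/5 4/5 0; -4/5 3/5 0; 0 0 1]

T = [3/5 4/5 0; -4/5 3/5 0; 0 0 1]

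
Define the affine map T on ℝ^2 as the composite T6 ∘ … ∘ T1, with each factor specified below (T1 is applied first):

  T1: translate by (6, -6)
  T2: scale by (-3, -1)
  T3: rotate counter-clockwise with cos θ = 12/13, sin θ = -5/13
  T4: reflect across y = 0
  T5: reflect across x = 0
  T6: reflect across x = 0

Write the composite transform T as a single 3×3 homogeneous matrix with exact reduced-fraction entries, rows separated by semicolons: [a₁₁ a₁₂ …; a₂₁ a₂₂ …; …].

T = [-36/13 -5/13 -186/13; -15/13 12/13 -162/13; 0 0 1]

T1 = [1 0 6; 0 1 -6; 0 0 1]
T2·T1 = [-3 0 -18; 0 -1 6; 0 0 1]
T3·…·T1 = [-36/13 -5/13 -186/13; 15/13 -12/13 162/13; 0 0 1]
T4·…·T1 = [-36/13 -5/13 -186/13; -15/13 12/13 -162/13; 0 0 1]
T5·…·T1 = [36/13 5/13 186/13; -15/13 12/13 -162/13; 0 0 1]
T6·…·T1 = [-36/13 -5/13 -186/13; -15/13 12/13 -162/13; 0 0 1]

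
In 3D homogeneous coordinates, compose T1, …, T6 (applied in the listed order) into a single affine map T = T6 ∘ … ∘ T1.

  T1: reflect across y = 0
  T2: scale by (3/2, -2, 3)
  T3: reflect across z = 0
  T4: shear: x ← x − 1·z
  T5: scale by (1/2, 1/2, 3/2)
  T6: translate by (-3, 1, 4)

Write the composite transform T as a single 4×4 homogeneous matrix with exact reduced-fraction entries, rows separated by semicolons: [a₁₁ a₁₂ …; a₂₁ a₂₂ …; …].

T1 = [1 0 0 0; 0 -1 0 0; 0 0 1 0; 0 0 0 1]
T2·T1 = [3/2 0 0 0; 0 2 0 0; 0 0 3 0; 0 0 0 1]
T3·…·T1 = [3/2 0 0 0; 0 2 0 0; 0 0 -3 0; 0 0 0 1]
T4·…·T1 = [3/2 0 3 0; 0 2 0 0; 0 0 -3 0; 0 0 0 1]
T5·…·T1 = [3/4 0 3/2 0; 0 1 0 0; 0 0 -9/2 0; 0 0 0 1]
T6·…·T1 = [3/4 0 3/2 -3; 0 1 0 1; 0 0 -9/2 4; 0 0 0 1]

T = [3/4 0 3/2 -3; 0 1 0 1; 0 0 -9/2 4; 0 0 0 1]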